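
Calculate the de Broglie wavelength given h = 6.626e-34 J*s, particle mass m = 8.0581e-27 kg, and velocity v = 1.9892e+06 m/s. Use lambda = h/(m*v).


lambda = h / (m * v)
= 6.626e-34 / (8.0581e-27 * 1.9892e+06)
= 6.626e-34 / 1.6029e-20
= 4.1337e-14 m

4.1337e-14


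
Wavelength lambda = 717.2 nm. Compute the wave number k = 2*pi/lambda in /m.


k = 2 * pi / lambda
= 6.2832 / (717.2e-9)
= 6.2832 / 7.1720e-07
= 8.7607e+06 /m

8.7607e+06


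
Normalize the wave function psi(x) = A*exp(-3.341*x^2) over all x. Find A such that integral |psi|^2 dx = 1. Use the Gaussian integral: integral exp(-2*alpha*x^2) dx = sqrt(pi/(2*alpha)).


integral |psi|^2 dx = A^2 * sqrt(pi/(2*alpha)) = 1
A^2 = sqrt(2*alpha/pi)
= sqrt(2 * 3.341 / pi)
= 1.458406
A = sqrt(1.458406)
= 1.2076

1.2076


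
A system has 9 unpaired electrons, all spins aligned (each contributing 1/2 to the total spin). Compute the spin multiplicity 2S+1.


Total spin S = N * (1/2) = 9 * 0.5 = 4.5
Spin multiplicity = 2S + 1
= 2 * 4.5 + 1
= 10

10


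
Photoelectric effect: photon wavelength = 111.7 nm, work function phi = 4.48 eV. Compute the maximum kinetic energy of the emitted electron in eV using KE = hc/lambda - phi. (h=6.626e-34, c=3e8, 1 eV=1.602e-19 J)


E_photon = hc / lambda
= (6.626e-34)(3e8) / (111.7e-9)
= 1.7796e-18 J
= 11.1085 eV
KE = E_photon - phi
= 11.1085 - 4.48
= 6.6285 eV

6.6285


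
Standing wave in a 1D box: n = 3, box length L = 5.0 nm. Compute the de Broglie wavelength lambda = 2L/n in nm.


lambda = 2L / n
= 2 * 5.0 / 3
= 10.0 / 3
= 3.3333 nm

3.3333


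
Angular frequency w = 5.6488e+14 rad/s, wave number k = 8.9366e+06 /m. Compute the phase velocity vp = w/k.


vp = w / k
= 5.6488e+14 / 8.9366e+06
= 6.3210e+07 m/s

6.3210e+07


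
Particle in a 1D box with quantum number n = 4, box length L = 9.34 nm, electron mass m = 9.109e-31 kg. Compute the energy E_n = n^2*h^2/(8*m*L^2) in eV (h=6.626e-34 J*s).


E = n^2 * h^2 / (8 * m * L^2)
= 4^2 * (6.626e-34)^2 / (8 * 9.109e-31 * (9.34e-9)^2)
= 16 * 4.3904e-67 / (8 * 9.109e-31 * 8.7236e-17)
= 1.1050e-20 J
= 0.069 eV

0.069


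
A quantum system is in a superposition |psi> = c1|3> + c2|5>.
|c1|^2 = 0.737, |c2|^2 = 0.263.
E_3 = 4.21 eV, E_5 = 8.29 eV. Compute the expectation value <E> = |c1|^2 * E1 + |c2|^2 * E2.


<E> = |c1|^2 * E1 + |c2|^2 * E2
= 0.737 * 4.21 + 0.263 * 8.29
= 3.1028 + 2.1803
= 5.283 eV

5.283


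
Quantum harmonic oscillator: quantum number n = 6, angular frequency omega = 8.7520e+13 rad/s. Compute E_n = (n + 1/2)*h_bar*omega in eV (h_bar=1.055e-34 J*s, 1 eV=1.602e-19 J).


E = (n + 1/2) * h_bar * omega
= (6 + 0.5) * 1.055e-34 * 8.7520e+13
= 6.5 * 9.2334e-21
= 6.0017e-20 J
= 0.3746 eV

0.3746


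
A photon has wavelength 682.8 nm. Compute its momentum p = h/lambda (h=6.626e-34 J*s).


p = h / lambda
= 6.626e-34 / (682.8e-9)
= 6.626e-34 / 6.8280e-07
= 9.7042e-28 kg*m/s

9.7042e-28


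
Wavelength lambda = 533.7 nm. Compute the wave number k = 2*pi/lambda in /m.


k = 2 * pi / lambda
= 6.2832 / (533.7e-9)
= 6.2832 / 5.3370e-07
= 1.1773e+07 /m

1.1773e+07


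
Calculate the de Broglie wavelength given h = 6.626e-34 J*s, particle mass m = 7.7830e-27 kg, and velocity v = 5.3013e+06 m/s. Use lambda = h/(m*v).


lambda = h / (m * v)
= 6.626e-34 / (7.7830e-27 * 5.3013e+06)
= 6.626e-34 / 4.1260e-20
= 1.6059e-14 m

1.6059e-14


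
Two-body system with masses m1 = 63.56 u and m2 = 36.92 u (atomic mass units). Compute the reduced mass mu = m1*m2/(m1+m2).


mu = m1 * m2 / (m1 + m2)
= 63.56 * 36.92 / (63.56 + 36.92)
= 2346.6352 / 100.48
= 23.3543 u

23.3543


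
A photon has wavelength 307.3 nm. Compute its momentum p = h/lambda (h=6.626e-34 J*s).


p = h / lambda
= 6.626e-34 / (307.3e-9)
= 6.626e-34 / 3.0730e-07
= 2.1562e-27 kg*m/s

2.1562e-27


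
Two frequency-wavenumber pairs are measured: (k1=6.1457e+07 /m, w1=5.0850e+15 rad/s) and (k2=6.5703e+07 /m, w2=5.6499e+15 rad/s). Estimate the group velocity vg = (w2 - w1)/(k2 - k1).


vg = (w2 - w1) / (k2 - k1)
= (5.6499e+15 - 5.0850e+15) / (6.5703e+07 - 6.1457e+07)
= 5.6490e+14 / 4.2460e+06
= 1.3304e+08 m/s

1.3304e+08


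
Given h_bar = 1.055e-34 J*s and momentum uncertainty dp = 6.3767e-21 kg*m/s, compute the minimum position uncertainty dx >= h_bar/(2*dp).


dx = h_bar / (2 * dp)
= 1.055e-34 / (2 * 6.3767e-21)
= 1.055e-34 / 1.2753e-20
= 8.2723e-15 m

8.2723e-15


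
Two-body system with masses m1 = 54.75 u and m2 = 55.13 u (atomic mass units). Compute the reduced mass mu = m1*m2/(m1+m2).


mu = m1 * m2 / (m1 + m2)
= 54.75 * 55.13 / (54.75 + 55.13)
= 3018.3675 / 109.88
= 27.4697 u

27.4697


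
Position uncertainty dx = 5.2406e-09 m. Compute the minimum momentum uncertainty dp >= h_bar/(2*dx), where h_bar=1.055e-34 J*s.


dp = h_bar / (2 * dx)
= 1.055e-34 / (2 * 5.2406e-09)
= 1.055e-34 / 1.0481e-08
= 1.0066e-26 kg*m/s

1.0066e-26


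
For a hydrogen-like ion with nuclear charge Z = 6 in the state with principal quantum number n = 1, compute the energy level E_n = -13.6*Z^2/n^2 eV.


E_n = -13.6 * Z^2 / n^2
= -13.6 * 6^2 / 1^2
= -13.6 * 36 / 1
= -489.6 eV

-489.6


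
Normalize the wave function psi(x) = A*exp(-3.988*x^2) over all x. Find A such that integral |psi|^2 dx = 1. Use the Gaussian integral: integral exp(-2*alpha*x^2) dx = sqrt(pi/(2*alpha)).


integral |psi|^2 dx = A^2 * sqrt(pi/(2*alpha)) = 1
A^2 = sqrt(2*alpha/pi)
= sqrt(2 * 3.988 / pi)
= 1.593374
A = sqrt(1.593374)
= 1.2623

1.2623


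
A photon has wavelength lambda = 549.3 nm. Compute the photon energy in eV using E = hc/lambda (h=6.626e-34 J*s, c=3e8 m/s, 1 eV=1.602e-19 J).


E = hc / lambda
= (6.626e-34)(3e8) / (549.3e-9)
= 1.9878e-25 / 5.4930e-07
= 3.6188e-19 J
Converting to eV: 3.6188e-19 / 1.602e-19
= 2.2589 eV

2.2589


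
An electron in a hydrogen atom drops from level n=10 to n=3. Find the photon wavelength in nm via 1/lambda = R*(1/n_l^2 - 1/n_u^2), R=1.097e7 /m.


1/lambda = R * (1/n_l^2 - 1/n_u^2)
= 1.097e7 * (1/3^2 - 1/10^2)
= 1.097e7 * (0.111111 - 0.01)
= 1.097e7 * 0.101111
= 1.1092e+06 /m
lambda = 1 / 1.1092e+06 = 901.5597 nm

901.5597


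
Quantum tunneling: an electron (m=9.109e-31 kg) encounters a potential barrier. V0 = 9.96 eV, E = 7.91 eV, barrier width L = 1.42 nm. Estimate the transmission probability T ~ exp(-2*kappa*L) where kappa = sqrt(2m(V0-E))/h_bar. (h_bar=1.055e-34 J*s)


V0 - E = 2.05 eV = 3.2841e-19 J
kappa = sqrt(2 * m * (V0-E)) / h_bar
= sqrt(2 * 9.109e-31 * 3.2841e-19) / 1.055e-34
= 7.3317e+09 /m
2*kappa*L = 2 * 7.3317e+09 * 1.42e-9
= 20.8221
T = exp(-20.8221) = 9.058978e-10

9.058978e-10


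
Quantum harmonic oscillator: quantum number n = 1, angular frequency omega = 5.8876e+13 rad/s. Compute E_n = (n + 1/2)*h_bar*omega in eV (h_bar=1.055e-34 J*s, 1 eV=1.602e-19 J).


E = (n + 1/2) * h_bar * omega
= (1 + 0.5) * 1.055e-34 * 5.8876e+13
= 1.5 * 6.2114e-21
= 9.3171e-21 J
= 0.0582 eV

0.0582


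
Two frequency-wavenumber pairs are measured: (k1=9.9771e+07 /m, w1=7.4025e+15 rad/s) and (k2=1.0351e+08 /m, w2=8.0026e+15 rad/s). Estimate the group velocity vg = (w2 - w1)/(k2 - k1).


vg = (w2 - w1) / (k2 - k1)
= (8.0026e+15 - 7.4025e+15) / (1.0351e+08 - 9.9771e+07)
= 6.0010e+14 / 3.7390e+06
= 1.6050e+08 m/s

1.6050e+08


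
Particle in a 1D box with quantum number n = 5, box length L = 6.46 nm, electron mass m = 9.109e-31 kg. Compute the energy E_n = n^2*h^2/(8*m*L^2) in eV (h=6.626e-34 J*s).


E = n^2 * h^2 / (8 * m * L^2)
= 5^2 * (6.626e-34)^2 / (8 * 9.109e-31 * (6.46e-9)^2)
= 25 * 4.3904e-67 / (8 * 9.109e-31 * 4.1732e-17)
= 3.6093e-20 J
= 0.2253 eV

0.2253


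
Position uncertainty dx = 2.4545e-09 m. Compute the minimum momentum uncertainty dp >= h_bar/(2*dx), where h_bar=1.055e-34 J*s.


dp = h_bar / (2 * dx)
= 1.055e-34 / (2 * 2.4545e-09)
= 1.055e-34 / 4.9090e-09
= 2.1491e-26 kg*m/s

2.1491e-26


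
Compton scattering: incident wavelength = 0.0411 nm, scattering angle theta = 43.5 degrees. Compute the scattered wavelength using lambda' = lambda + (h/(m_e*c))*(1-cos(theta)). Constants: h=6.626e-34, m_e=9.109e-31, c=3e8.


Compton wavelength: h/(m_e*c) = 2.4247e-12 m
d_lambda = 2.4247e-12 * (1 - cos(43.5 deg))
= 2.4247e-12 * 0.274626
= 6.6589e-13 m = 0.000666 nm
lambda' = 0.0411 + 0.000666
= 0.041766 nm

0.041766


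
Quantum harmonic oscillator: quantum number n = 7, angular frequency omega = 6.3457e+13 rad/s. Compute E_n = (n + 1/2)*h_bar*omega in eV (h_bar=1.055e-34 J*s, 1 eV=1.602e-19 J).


E = (n + 1/2) * h_bar * omega
= (7 + 0.5) * 1.055e-34 * 6.3457e+13
= 7.5 * 6.6947e-21
= 5.0210e-20 J
= 0.3134 eV

0.3134


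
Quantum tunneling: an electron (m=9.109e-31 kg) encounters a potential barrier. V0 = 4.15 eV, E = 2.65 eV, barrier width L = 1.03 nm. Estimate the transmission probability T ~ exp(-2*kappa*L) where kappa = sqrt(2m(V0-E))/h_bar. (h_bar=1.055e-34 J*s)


V0 - E = 1.5 eV = 2.4030e-19 J
kappa = sqrt(2 * m * (V0-E)) / h_bar
= sqrt(2 * 9.109e-31 * 2.4030e-19) / 1.055e-34
= 6.2715e+09 /m
2*kappa*L = 2 * 6.2715e+09 * 1.03e-9
= 12.9194
T = exp(-12.9194) = 2.450081e-06

2.450081e-06


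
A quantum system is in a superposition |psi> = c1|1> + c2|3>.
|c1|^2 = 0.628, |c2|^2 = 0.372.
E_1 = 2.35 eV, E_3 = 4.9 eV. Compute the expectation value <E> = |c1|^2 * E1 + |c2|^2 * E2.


<E> = |c1|^2 * E1 + |c2|^2 * E2
= 0.628 * 2.35 + 0.372 * 4.9
= 1.4758 + 1.8228
= 3.2986 eV

3.2986


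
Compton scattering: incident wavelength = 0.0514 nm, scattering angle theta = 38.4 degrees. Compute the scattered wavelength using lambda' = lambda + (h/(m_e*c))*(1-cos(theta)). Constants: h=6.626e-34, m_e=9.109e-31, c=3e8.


Compton wavelength: h/(m_e*c) = 2.4247e-12 m
d_lambda = 2.4247e-12 * (1 - cos(38.4 deg))
= 2.4247e-12 * 0.216307
= 5.2448e-13 m = 0.000524 nm
lambda' = 0.0514 + 0.000524
= 0.051924 nm

0.051924


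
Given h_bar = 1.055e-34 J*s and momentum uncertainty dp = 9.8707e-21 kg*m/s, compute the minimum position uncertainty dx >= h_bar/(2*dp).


dx = h_bar / (2 * dp)
= 1.055e-34 / (2 * 9.8707e-21)
= 1.055e-34 / 1.9741e-20
= 5.3441e-15 m

5.3441e-15


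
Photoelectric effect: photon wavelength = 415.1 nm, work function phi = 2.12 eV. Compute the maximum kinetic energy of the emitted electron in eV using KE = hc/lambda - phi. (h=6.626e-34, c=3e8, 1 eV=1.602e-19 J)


E_photon = hc / lambda
= (6.626e-34)(3e8) / (415.1e-9)
= 4.7887e-19 J
= 2.9892 eV
KE = E_photon - phi
= 2.9892 - 2.12
= 0.8692 eV

0.8692


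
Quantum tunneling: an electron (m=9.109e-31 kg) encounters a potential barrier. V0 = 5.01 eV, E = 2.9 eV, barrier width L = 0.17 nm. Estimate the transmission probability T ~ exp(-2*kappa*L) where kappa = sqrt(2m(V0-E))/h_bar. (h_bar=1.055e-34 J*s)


V0 - E = 2.11 eV = 3.3802e-19 J
kappa = sqrt(2 * m * (V0-E)) / h_bar
= sqrt(2 * 9.109e-31 * 3.3802e-19) / 1.055e-34
= 7.4382e+09 /m
2*kappa*L = 2 * 7.4382e+09 * 0.17e-9
= 2.529
T = exp(-2.529) = 7.973851e-02

7.973851e-02


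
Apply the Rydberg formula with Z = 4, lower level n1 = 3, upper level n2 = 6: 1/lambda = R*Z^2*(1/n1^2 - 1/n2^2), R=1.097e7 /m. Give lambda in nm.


1/lambda = R * Z^2 * (1/n1^2 - 1/n2^2)
= 1.097e7 * 4^2 * (1/3^2 - 1/6^2)
= 1.097e7 * 16 * (0.111111 - 0.027778)
= 1.4627e+07 /m
lambda = 1 / 1.4627e+07
= 68.3683 nm

68.3683


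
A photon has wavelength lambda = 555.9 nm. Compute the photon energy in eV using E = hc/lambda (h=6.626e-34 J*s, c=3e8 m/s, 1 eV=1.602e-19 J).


E = hc / lambda
= (6.626e-34)(3e8) / (555.9e-9)
= 1.9878e-25 / 5.5590e-07
= 3.5758e-19 J
Converting to eV: 3.5758e-19 / 1.602e-19
= 2.2321 eV

2.2321


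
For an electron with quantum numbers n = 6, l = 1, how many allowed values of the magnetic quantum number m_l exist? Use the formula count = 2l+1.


m_l ranges from -l to +l in integer steps
So m_l goes from -1 to +1
Count = 2l + 1 = 2*1 + 1
= 3

3


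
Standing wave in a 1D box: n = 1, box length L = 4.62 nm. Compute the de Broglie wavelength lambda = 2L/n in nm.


lambda = 2L / n
= 2 * 4.62 / 1
= 9.24 / 1
= 9.24 nm

9.24


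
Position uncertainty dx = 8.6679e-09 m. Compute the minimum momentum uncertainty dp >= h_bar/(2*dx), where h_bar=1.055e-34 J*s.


dp = h_bar / (2 * dx)
= 1.055e-34 / (2 * 8.6679e-09)
= 1.055e-34 / 1.7336e-08
= 6.0857e-27 kg*m/s

6.0857e-27


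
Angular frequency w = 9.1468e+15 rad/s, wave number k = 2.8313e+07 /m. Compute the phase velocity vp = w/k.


vp = w / k
= 9.1468e+15 / 2.8313e+07
= 3.2306e+08 m/s

3.2306e+08


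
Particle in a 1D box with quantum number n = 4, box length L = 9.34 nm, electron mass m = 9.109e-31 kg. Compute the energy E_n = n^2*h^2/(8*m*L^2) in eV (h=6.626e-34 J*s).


E = n^2 * h^2 / (8 * m * L^2)
= 4^2 * (6.626e-34)^2 / (8 * 9.109e-31 * (9.34e-9)^2)
= 16 * 4.3904e-67 / (8 * 9.109e-31 * 8.7236e-17)
= 1.1050e-20 J
= 0.069 eV

0.069


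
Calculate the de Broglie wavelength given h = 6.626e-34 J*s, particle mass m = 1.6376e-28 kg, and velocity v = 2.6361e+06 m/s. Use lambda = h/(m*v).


lambda = h / (m * v)
= 6.626e-34 / (1.6376e-28 * 2.6361e+06)
= 6.626e-34 / 4.3169e-22
= 1.5349e-12 m

1.5349e-12


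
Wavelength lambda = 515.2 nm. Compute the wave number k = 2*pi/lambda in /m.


k = 2 * pi / lambda
= 6.2832 / (515.2e-9)
= 6.2832 / 5.1520e-07
= 1.2196e+07 /m

1.2196e+07


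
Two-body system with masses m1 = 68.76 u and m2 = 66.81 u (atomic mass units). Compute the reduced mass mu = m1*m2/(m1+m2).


mu = m1 * m2 / (m1 + m2)
= 68.76 * 66.81 / (68.76 + 66.81)
= 4593.8556 / 135.57
= 33.8855 u

33.8855


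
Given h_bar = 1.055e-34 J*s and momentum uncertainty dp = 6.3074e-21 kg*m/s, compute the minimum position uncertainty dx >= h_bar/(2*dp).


dx = h_bar / (2 * dp)
= 1.055e-34 / (2 * 6.3074e-21)
= 1.055e-34 / 1.2615e-20
= 8.3632e-15 m

8.3632e-15


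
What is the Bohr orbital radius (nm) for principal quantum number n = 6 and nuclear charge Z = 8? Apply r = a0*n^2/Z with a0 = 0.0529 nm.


r = a0 * n^2 / Z
= 0.0529 * 6^2 / 8
= 0.0529 * 36 / 8
= 0.2381 nm

0.2381


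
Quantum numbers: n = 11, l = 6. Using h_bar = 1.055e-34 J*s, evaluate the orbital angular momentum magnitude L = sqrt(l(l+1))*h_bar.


L = sqrt(l*(l+1)) * h_bar
= sqrt(6 * 7) * 1.055e-34
= sqrt(42) * 1.055e-34
= 6.4807 * 1.055e-34
= 6.8372e-34 J*s

6.8372e-34


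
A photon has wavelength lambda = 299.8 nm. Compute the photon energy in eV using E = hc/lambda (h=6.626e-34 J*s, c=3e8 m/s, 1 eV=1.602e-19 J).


E = hc / lambda
= (6.626e-34)(3e8) / (299.8e-9)
= 1.9878e-25 / 2.9980e-07
= 6.6304e-19 J
Converting to eV: 6.6304e-19 / 1.602e-19
= 4.1388 eV

4.1388


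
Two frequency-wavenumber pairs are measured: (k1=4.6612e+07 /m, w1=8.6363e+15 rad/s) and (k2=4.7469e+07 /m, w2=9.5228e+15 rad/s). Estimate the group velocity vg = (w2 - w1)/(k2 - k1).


vg = (w2 - w1) / (k2 - k1)
= (9.5228e+15 - 8.6363e+15) / (4.7469e+07 - 4.6612e+07)
= 8.8650e+14 / 8.5700e+05
= 1.0344e+09 m/s

1.0344e+09


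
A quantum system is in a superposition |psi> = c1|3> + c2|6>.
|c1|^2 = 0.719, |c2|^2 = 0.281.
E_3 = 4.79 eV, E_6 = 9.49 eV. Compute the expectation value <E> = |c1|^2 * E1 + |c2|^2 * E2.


<E> = |c1|^2 * E1 + |c2|^2 * E2
= 0.719 * 4.79 + 0.281 * 9.49
= 3.444 + 2.6667
= 6.1107 eV

6.1107


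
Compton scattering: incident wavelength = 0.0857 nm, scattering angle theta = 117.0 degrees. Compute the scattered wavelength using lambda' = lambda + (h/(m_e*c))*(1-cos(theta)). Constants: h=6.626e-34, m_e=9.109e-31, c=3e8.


Compton wavelength: h/(m_e*c) = 2.4247e-12 m
d_lambda = 2.4247e-12 * (1 - cos(117.0 deg))
= 2.4247e-12 * 1.45399
= 3.5255e-12 m = 0.003526 nm
lambda' = 0.0857 + 0.003526
= 0.089226 nm

0.089226


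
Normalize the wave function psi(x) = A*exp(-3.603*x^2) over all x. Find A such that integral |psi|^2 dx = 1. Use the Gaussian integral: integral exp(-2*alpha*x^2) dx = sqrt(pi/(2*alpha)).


integral |psi|^2 dx = A^2 * sqrt(pi/(2*alpha)) = 1
A^2 = sqrt(2*alpha/pi)
= sqrt(2 * 3.603 / pi)
= 1.51451
A = sqrt(1.51451)
= 1.2307

1.2307


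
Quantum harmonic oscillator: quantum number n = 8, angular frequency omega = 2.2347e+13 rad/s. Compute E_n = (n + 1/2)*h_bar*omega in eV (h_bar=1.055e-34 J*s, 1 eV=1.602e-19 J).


E = (n + 1/2) * h_bar * omega
= (8 + 0.5) * 1.055e-34 * 2.2347e+13
= 8.5 * 2.3576e-21
= 2.0040e-20 J
= 0.1251 eV

0.1251


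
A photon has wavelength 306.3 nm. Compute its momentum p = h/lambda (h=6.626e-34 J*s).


p = h / lambda
= 6.626e-34 / (306.3e-9)
= 6.626e-34 / 3.0630e-07
= 2.1632e-27 kg*m/s

2.1632e-27


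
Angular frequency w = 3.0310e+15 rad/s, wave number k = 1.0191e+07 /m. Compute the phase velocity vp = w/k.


vp = w / k
= 3.0310e+15 / 1.0191e+07
= 2.9742e+08 m/s

2.9742e+08


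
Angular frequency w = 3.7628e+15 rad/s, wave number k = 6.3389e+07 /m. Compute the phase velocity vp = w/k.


vp = w / k
= 3.7628e+15 / 6.3389e+07
= 5.9360e+07 m/s

5.9360e+07


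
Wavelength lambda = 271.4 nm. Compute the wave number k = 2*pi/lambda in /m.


k = 2 * pi / lambda
= 6.2832 / (271.4e-9)
= 6.2832 / 2.7140e-07
= 2.3151e+07 /m

2.3151e+07


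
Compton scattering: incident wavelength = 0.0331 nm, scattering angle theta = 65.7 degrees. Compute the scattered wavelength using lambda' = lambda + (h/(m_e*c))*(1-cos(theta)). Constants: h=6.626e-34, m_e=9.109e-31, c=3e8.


Compton wavelength: h/(m_e*c) = 2.4247e-12 m
d_lambda = 2.4247e-12 * (1 - cos(65.7 deg))
= 2.4247e-12 * 0.588486
= 1.4269e-12 m = 0.001427 nm
lambda' = 0.0331 + 0.001427
= 0.034527 nm

0.034527


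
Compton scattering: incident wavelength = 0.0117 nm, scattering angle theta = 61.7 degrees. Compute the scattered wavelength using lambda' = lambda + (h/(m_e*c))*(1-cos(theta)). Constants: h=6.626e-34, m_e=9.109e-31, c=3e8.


Compton wavelength: h/(m_e*c) = 2.4247e-12 m
d_lambda = 2.4247e-12 * (1 - cos(61.7 deg))
= 2.4247e-12 * 0.525912
= 1.2752e-12 m = 0.001275 nm
lambda' = 0.0117 + 0.001275
= 0.012975 nm

0.012975


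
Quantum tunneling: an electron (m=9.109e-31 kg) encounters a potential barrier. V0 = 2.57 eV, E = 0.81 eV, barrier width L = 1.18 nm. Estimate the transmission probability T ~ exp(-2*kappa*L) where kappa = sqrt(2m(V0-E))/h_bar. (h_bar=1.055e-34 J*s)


V0 - E = 1.76 eV = 2.8195e-19 J
kappa = sqrt(2 * m * (V0-E)) / h_bar
= sqrt(2 * 9.109e-31 * 2.8195e-19) / 1.055e-34
= 6.7934e+09 /m
2*kappa*L = 2 * 6.7934e+09 * 1.18e-9
= 16.0324
T = exp(-16.0324) = 1.089517e-07

1.089517e-07


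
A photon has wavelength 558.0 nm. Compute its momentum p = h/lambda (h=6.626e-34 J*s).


p = h / lambda
= 6.626e-34 / (558.0e-9)
= 6.626e-34 / 5.5800e-07
= 1.1875e-27 kg*m/s

1.1875e-27


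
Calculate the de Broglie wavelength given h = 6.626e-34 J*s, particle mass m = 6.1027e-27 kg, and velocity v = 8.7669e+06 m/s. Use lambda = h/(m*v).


lambda = h / (m * v)
= 6.626e-34 / (6.1027e-27 * 8.7669e+06)
= 6.626e-34 / 5.3502e-20
= 1.2385e-14 m

1.2385e-14


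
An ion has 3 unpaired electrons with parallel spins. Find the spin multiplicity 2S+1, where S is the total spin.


Total spin S = N * (1/2) = 3 * 0.5 = 1.5
Spin multiplicity = 2S + 1
= 2 * 1.5 + 1
= 4

4


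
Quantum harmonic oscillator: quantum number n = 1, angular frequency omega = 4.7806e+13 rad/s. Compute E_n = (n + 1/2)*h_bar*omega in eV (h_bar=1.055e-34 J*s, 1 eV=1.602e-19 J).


E = (n + 1/2) * h_bar * omega
= (1 + 0.5) * 1.055e-34 * 4.7806e+13
= 1.5 * 5.0435e-21
= 7.5653e-21 J
= 0.0472 eV

0.0472


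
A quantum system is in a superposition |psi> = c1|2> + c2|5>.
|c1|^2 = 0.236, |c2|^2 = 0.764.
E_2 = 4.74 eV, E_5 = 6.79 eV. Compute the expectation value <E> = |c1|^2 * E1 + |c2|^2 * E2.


<E> = |c1|^2 * E1 + |c2|^2 * E2
= 0.236 * 4.74 + 0.764 * 6.79
= 1.1186 + 5.1876
= 6.3062 eV

6.3062


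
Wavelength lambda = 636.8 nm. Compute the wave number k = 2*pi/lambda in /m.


k = 2 * pi / lambda
= 6.2832 / (636.8e-9)
= 6.2832 / 6.3680e-07
= 9.8668e+06 /m

9.8668e+06


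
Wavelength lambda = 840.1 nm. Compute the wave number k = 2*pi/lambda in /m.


k = 2 * pi / lambda
= 6.2832 / (840.1e-9)
= 6.2832 / 8.4010e-07
= 7.4791e+06 /m

7.4791e+06


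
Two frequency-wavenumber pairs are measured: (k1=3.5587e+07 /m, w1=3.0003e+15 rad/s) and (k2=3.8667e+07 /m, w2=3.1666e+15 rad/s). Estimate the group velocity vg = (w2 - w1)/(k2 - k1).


vg = (w2 - w1) / (k2 - k1)
= (3.1666e+15 - 3.0003e+15) / (3.8667e+07 - 3.5587e+07)
= 1.6630e+14 / 3.0800e+06
= 5.3994e+07 m/s

5.3994e+07


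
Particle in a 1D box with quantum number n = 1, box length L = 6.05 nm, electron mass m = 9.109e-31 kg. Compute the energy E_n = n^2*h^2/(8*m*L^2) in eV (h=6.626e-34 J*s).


E = n^2 * h^2 / (8 * m * L^2)
= 1^2 * (6.626e-34)^2 / (8 * 9.109e-31 * (6.05e-9)^2)
= 1 * 4.3904e-67 / (8 * 9.109e-31 * 3.6603e-17)
= 1.6460e-21 J
= 0.0103 eV

0.0103


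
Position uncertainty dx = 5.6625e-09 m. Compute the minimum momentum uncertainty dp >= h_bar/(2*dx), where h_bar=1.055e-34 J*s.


dp = h_bar / (2 * dx)
= 1.055e-34 / (2 * 5.6625e-09)
= 1.055e-34 / 1.1325e-08
= 9.3157e-27 kg*m/s

9.3157e-27


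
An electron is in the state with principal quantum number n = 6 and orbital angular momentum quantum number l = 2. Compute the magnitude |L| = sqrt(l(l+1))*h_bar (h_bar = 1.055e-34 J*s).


L = sqrt(l*(l+1)) * h_bar
= sqrt(2 * 3) * 1.055e-34
= sqrt(6) * 1.055e-34
= 2.4495 * 1.055e-34
= 2.5842e-34 J*s

2.5842e-34


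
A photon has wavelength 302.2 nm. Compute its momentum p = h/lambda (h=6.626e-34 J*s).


p = h / lambda
= 6.626e-34 / (302.2e-9)
= 6.626e-34 / 3.0220e-07
= 2.1926e-27 kg*m/s

2.1926e-27


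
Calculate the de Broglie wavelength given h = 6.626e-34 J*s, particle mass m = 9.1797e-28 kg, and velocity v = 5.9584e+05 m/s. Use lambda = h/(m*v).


lambda = h / (m * v)
= 6.626e-34 / (9.1797e-28 * 5.9584e+05)
= 6.626e-34 / 5.4696e-22
= 1.2114e-12 m

1.2114e-12


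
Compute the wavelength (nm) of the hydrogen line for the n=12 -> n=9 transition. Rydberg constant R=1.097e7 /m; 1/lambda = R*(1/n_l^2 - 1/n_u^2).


1/lambda = R * (1/n_l^2 - 1/n_u^2)
= 1.097e7 * (1/9^2 - 1/12^2)
= 1.097e7 * (0.012346 - 0.006944)
= 1.097e7 * 0.005401
= 5.9252e+04 /m
lambda = 1 / 5.9252e+04 = 16877.1976 nm

16877.1976


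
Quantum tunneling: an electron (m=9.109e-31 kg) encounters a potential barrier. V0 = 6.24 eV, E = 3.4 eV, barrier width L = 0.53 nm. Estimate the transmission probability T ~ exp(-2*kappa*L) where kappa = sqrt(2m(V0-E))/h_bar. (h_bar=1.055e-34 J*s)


V0 - E = 2.84 eV = 4.5497e-19 J
kappa = sqrt(2 * m * (V0-E)) / h_bar
= sqrt(2 * 9.109e-31 * 4.5497e-19) / 1.055e-34
= 8.6296e+09 /m
2*kappa*L = 2 * 8.6296e+09 * 0.53e-9
= 9.1473
T = exp(-9.1473) = 1.065042e-04

1.065042e-04


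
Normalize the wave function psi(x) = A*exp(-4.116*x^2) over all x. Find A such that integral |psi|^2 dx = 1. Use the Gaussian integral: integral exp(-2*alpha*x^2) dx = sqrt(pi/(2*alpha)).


integral |psi|^2 dx = A^2 * sqrt(pi/(2*alpha)) = 1
A^2 = sqrt(2*alpha/pi)
= sqrt(2 * 4.116 / pi)
= 1.618742
A = sqrt(1.618742)
= 1.2723

1.2723


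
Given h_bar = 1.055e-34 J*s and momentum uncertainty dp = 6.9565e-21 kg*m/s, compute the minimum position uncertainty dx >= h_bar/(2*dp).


dx = h_bar / (2 * dp)
= 1.055e-34 / (2 * 6.9565e-21)
= 1.055e-34 / 1.3913e-20
= 7.5828e-15 m

7.5828e-15


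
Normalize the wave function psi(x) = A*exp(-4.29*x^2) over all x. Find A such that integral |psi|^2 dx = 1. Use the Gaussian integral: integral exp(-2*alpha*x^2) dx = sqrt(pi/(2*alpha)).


integral |psi|^2 dx = A^2 * sqrt(pi/(2*alpha)) = 1
A^2 = sqrt(2*alpha/pi)
= sqrt(2 * 4.29 / pi)
= 1.652604
A = sqrt(1.652604)
= 1.2855

1.2855


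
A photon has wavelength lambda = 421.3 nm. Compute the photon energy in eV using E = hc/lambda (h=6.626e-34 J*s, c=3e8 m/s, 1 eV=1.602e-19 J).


E = hc / lambda
= (6.626e-34)(3e8) / (421.3e-9)
= 1.9878e-25 / 4.2130e-07
= 4.7183e-19 J
Converting to eV: 4.7183e-19 / 1.602e-19
= 2.9452 eV

2.9452


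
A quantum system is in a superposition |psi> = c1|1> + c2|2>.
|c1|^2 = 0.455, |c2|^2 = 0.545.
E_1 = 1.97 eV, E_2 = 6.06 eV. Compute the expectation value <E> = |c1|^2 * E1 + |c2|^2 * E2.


<E> = |c1|^2 * E1 + |c2|^2 * E2
= 0.455 * 1.97 + 0.545 * 6.06
= 0.8963 + 3.3027
= 4.199 eV

4.199


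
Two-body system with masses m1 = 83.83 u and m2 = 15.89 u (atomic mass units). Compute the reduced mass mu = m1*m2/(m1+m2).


mu = m1 * m2 / (m1 + m2)
= 83.83 * 15.89 / (83.83 + 15.89)
= 1332.0587 / 99.72
= 13.358 u

13.358


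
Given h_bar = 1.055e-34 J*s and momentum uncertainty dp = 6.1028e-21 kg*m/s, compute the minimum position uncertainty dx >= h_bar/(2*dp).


dx = h_bar / (2 * dp)
= 1.055e-34 / (2 * 6.1028e-21)
= 1.055e-34 / 1.2206e-20
= 8.6436e-15 m

8.6436e-15


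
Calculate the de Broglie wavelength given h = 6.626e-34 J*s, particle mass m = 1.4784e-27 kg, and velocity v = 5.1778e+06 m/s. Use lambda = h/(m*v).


lambda = h / (m * v)
= 6.626e-34 / (1.4784e-27 * 5.1778e+06)
= 6.626e-34 / 7.6549e-21
= 8.6559e-14 m

8.6559e-14


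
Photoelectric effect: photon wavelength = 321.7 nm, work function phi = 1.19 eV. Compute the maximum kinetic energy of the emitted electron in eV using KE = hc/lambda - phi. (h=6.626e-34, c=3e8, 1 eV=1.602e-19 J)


E_photon = hc / lambda
= (6.626e-34)(3e8) / (321.7e-9)
= 6.1790e-19 J
= 3.8571 eV
KE = E_photon - phi
= 3.8571 - 1.19
= 2.6671 eV

2.6671


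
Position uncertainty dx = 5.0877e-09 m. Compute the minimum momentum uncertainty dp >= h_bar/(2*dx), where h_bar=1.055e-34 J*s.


dp = h_bar / (2 * dx)
= 1.055e-34 / (2 * 5.0877e-09)
= 1.055e-34 / 1.0175e-08
= 1.0368e-26 kg*m/s

1.0368e-26


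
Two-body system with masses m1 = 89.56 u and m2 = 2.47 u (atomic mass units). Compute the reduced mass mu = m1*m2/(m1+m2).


mu = m1 * m2 / (m1 + m2)
= 89.56 * 2.47 / (89.56 + 2.47)
= 221.2132 / 92.03
= 2.4037 u

2.4037


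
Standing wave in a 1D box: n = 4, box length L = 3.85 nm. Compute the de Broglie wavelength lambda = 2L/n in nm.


lambda = 2L / n
= 2 * 3.85 / 4
= 7.7 / 4
= 1.925 nm

1.925


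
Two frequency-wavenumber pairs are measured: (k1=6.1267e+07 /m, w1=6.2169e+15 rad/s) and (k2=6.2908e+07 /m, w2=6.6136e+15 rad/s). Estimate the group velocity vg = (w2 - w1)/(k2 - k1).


vg = (w2 - w1) / (k2 - k1)
= (6.6136e+15 - 6.2169e+15) / (6.2908e+07 - 6.1267e+07)
= 3.9670e+14 / 1.6410e+06
= 2.4174e+08 m/s

2.4174e+08


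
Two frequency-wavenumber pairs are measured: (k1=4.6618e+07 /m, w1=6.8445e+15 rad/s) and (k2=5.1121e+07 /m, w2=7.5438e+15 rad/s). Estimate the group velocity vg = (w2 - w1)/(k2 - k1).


vg = (w2 - w1) / (k2 - k1)
= (7.5438e+15 - 6.8445e+15) / (5.1121e+07 - 4.6618e+07)
= 6.9930e+14 / 4.5030e+06
= 1.5530e+08 m/s

1.5530e+08


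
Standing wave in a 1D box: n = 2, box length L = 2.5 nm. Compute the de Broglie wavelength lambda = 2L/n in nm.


lambda = 2L / n
= 2 * 2.5 / 2
= 5.0 / 2
= 2.5 nm

2.5


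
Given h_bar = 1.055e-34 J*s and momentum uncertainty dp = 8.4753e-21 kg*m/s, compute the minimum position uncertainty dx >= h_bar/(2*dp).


dx = h_bar / (2 * dp)
= 1.055e-34 / (2 * 8.4753e-21)
= 1.055e-34 / 1.6951e-20
= 6.2240e-15 m

6.2240e-15


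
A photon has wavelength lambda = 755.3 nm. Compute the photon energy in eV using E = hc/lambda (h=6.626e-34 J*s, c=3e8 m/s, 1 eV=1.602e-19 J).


E = hc / lambda
= (6.626e-34)(3e8) / (755.3e-9)
= 1.9878e-25 / 7.5530e-07
= 2.6318e-19 J
Converting to eV: 2.6318e-19 / 1.602e-19
= 1.6428 eV

1.6428


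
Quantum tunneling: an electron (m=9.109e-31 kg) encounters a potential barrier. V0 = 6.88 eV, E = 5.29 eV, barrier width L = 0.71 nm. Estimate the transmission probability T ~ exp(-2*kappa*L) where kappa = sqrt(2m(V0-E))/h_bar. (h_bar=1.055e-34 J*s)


V0 - E = 1.59 eV = 2.5472e-19 J
kappa = sqrt(2 * m * (V0-E)) / h_bar
= sqrt(2 * 9.109e-31 * 2.5472e-19) / 1.055e-34
= 6.4570e+09 /m
2*kappa*L = 2 * 6.4570e+09 * 0.71e-9
= 9.1689
T = exp(-9.1689) = 1.042337e-04

1.042337e-04


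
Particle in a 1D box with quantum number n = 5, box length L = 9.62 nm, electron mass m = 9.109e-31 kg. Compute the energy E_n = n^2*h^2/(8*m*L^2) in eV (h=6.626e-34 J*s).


E = n^2 * h^2 / (8 * m * L^2)
= 5^2 * (6.626e-34)^2 / (8 * 9.109e-31 * (9.62e-9)^2)
= 25 * 4.3904e-67 / (8 * 9.109e-31 * 9.2544e-17)
= 1.6275e-20 J
= 0.1016 eV

0.1016


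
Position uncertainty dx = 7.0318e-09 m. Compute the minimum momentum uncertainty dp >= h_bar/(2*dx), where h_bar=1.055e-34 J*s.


dp = h_bar / (2 * dx)
= 1.055e-34 / (2 * 7.0318e-09)
= 1.055e-34 / 1.4064e-08
= 7.5016e-27 kg*m/s

7.5016e-27


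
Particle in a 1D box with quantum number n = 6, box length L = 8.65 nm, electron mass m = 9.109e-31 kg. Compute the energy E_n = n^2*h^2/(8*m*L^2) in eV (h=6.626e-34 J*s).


E = n^2 * h^2 / (8 * m * L^2)
= 6^2 * (6.626e-34)^2 / (8 * 9.109e-31 * (8.65e-9)^2)
= 36 * 4.3904e-67 / (8 * 9.109e-31 * 7.4823e-17)
= 2.8988e-20 J
= 0.1809 eV

0.1809


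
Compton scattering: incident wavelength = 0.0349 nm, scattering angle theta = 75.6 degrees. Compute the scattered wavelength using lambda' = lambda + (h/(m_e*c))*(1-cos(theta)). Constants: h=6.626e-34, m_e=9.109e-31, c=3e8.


Compton wavelength: h/(m_e*c) = 2.4247e-12 m
d_lambda = 2.4247e-12 * (1 - cos(75.6 deg))
= 2.4247e-12 * 0.75131
= 1.8217e-12 m = 0.001822 nm
lambda' = 0.0349 + 0.001822
= 0.036722 nm

0.036722


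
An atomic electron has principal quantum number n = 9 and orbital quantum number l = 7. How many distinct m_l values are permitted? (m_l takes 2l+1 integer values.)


m_l ranges from -l to +l in integer steps
So m_l goes from -7 to +7
Count = 2l + 1 = 2*7 + 1
= 15

15


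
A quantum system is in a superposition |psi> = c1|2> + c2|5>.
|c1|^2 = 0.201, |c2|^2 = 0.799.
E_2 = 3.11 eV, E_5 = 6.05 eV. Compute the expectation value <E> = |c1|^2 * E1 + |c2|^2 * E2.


<E> = |c1|^2 * E1 + |c2|^2 * E2
= 0.201 * 3.11 + 0.799 * 6.05
= 0.6251 + 4.8339
= 5.4591 eV

5.4591


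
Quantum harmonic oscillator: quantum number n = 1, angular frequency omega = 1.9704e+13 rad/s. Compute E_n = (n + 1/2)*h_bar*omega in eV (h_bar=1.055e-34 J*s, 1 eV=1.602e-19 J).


E = (n + 1/2) * h_bar * omega
= (1 + 0.5) * 1.055e-34 * 1.9704e+13
= 1.5 * 2.0788e-21
= 3.1182e-21 J
= 0.0195 eV

0.0195


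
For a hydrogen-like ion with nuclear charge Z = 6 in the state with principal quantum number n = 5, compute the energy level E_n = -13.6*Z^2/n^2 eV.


E_n = -13.6 * Z^2 / n^2
= -13.6 * 6^2 / 5^2
= -13.6 * 36 / 25
= -19.584 eV

-19.584


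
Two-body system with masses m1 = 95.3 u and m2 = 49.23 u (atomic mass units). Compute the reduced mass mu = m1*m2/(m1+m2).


mu = m1 * m2 / (m1 + m2)
= 95.3 * 49.23 / (95.3 + 49.23)
= 4691.619 / 144.53
= 32.4612 u

32.4612


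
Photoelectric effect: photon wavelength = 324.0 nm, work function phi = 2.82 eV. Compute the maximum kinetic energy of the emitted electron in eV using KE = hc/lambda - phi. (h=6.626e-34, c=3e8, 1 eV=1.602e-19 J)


E_photon = hc / lambda
= (6.626e-34)(3e8) / (324.0e-9)
= 6.1352e-19 J
= 3.8297 eV
KE = E_photon - phi
= 3.8297 - 2.82
= 1.0097 eV

1.0097


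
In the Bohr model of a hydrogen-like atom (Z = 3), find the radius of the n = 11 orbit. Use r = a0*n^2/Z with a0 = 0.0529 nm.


r = a0 * n^2 / Z
= 0.0529 * 11^2 / 3
= 0.0529 * 121 / 3
= 2.1336 nm

2.1336


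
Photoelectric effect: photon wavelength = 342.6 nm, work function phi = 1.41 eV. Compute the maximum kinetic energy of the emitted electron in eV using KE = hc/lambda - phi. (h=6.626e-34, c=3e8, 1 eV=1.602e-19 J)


E_photon = hc / lambda
= (6.626e-34)(3e8) / (342.6e-9)
= 5.8021e-19 J
= 3.6218 eV
KE = E_photon - phi
= 3.6218 - 1.41
= 2.2118 eV

2.2118


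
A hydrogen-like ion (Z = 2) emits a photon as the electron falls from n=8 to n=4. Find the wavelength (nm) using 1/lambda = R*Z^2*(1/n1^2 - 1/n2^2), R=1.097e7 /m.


1/lambda = R * Z^2 * (1/n1^2 - 1/n2^2)
= 1.097e7 * 2^2 * (1/4^2 - 1/8^2)
= 1.097e7 * 4 * (0.0625 - 0.015625)
= 2.0569e+06 /m
lambda = 1 / 2.0569e+06
= 486.1744 nm

486.1744


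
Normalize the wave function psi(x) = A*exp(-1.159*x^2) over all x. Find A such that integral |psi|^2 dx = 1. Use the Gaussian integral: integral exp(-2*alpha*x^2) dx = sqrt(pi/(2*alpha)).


integral |psi|^2 dx = A^2 * sqrt(pi/(2*alpha)) = 1
A^2 = sqrt(2*alpha/pi)
= sqrt(2 * 1.159 / pi)
= 0.858977
A = sqrt(0.858977)
= 0.9268

0.9268


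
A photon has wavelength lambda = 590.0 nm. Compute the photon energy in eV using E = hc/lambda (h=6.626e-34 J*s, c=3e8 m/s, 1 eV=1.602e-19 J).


E = hc / lambda
= (6.626e-34)(3e8) / (590.0e-9)
= 1.9878e-25 / 5.9000e-07
= 3.3692e-19 J
Converting to eV: 3.3692e-19 / 1.602e-19
= 2.1031 eV

2.1031


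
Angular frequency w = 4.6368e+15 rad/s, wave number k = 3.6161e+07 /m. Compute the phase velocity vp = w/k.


vp = w / k
= 4.6368e+15 / 3.6161e+07
= 1.2823e+08 m/s

1.2823e+08


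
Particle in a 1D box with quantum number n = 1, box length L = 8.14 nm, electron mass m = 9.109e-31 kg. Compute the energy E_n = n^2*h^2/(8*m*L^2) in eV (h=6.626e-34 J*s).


E = n^2 * h^2 / (8 * m * L^2)
= 1^2 * (6.626e-34)^2 / (8 * 9.109e-31 * (8.14e-9)^2)
= 1 * 4.3904e-67 / (8 * 9.109e-31 * 6.6260e-17)
= 9.0927e-22 J
= 0.0057 eV

0.0057


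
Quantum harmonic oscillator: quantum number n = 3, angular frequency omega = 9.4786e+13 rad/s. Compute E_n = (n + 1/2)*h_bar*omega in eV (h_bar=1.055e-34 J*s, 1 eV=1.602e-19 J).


E = (n + 1/2) * h_bar * omega
= (3 + 0.5) * 1.055e-34 * 9.4786e+13
= 3.5 * 9.9999e-21
= 3.5000e-20 J
= 0.2185 eV

0.2185


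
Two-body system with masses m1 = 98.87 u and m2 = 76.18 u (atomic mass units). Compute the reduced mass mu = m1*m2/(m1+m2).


mu = m1 * m2 / (m1 + m2)
= 98.87 * 76.18 / (98.87 + 76.18)
= 7531.9166 / 175.05
= 43.0272 u

43.0272


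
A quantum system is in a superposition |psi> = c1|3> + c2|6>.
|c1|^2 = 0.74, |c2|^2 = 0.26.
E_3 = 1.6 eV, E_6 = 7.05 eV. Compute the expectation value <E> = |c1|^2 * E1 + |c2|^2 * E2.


<E> = |c1|^2 * E1 + |c2|^2 * E2
= 0.74 * 1.6 + 0.26 * 7.05
= 1.184 + 1.833
= 3.017 eV

3.017


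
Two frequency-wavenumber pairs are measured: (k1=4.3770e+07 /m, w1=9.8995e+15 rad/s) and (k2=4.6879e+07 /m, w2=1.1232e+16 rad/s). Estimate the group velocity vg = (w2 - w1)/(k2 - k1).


vg = (w2 - w1) / (k2 - k1)
= (1.1232e+16 - 9.8995e+15) / (4.6879e+07 - 4.3770e+07)
= 1.3325e+15 / 3.1090e+06
= 4.2859e+08 m/s

4.2859e+08


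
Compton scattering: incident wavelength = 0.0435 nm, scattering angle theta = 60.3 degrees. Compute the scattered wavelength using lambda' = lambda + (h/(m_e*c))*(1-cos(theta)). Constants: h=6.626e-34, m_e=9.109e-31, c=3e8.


Compton wavelength: h/(m_e*c) = 2.4247e-12 m
d_lambda = 2.4247e-12 * (1 - cos(60.3 deg))
= 2.4247e-12 * 0.504541
= 1.2234e-12 m = 0.001223 nm
lambda' = 0.0435 + 0.001223
= 0.044723 nm

0.044723


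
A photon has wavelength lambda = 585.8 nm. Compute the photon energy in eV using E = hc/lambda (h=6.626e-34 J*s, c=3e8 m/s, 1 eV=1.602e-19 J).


E = hc / lambda
= (6.626e-34)(3e8) / (585.8e-9)
= 1.9878e-25 / 5.8580e-07
= 3.3933e-19 J
Converting to eV: 3.3933e-19 / 1.602e-19
= 2.1182 eV

2.1182


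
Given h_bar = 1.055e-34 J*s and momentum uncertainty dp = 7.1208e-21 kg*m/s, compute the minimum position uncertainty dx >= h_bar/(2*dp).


dx = h_bar / (2 * dp)
= 1.055e-34 / (2 * 7.1208e-21)
= 1.055e-34 / 1.4242e-20
= 7.4079e-15 m

7.4079e-15


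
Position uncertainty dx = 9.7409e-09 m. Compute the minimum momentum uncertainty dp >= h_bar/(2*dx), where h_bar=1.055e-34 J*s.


dp = h_bar / (2 * dx)
= 1.055e-34 / (2 * 9.7409e-09)
= 1.055e-34 / 1.9482e-08
= 5.4153e-27 kg*m/s

5.4153e-27


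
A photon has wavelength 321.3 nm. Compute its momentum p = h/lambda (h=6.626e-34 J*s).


p = h / lambda
= 6.626e-34 / (321.3e-9)
= 6.626e-34 / 3.2130e-07
= 2.0622e-27 kg*m/s

2.0622e-27


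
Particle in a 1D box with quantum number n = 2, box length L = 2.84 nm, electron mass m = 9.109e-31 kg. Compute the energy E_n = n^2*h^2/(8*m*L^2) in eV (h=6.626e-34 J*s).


E = n^2 * h^2 / (8 * m * L^2)
= 2^2 * (6.626e-34)^2 / (8 * 9.109e-31 * (2.84e-9)^2)
= 4 * 4.3904e-67 / (8 * 9.109e-31 * 8.0656e-18)
= 2.9879e-20 J
= 0.1865 eV

0.1865


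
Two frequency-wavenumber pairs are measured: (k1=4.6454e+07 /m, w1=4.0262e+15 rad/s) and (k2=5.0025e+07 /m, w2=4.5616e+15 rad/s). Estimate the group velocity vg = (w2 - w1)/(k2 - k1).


vg = (w2 - w1) / (k2 - k1)
= (4.5616e+15 - 4.0262e+15) / (5.0025e+07 - 4.6454e+07)
= 5.3540e+14 / 3.5710e+06
= 1.4993e+08 m/s

1.4993e+08


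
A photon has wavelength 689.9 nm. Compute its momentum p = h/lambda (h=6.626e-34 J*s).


p = h / lambda
= 6.626e-34 / (689.9e-9)
= 6.626e-34 / 6.8990e-07
= 9.6043e-28 kg*m/s

9.6043e-28


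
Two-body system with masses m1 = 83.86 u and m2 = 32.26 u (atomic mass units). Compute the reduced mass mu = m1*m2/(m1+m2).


mu = m1 * m2 / (m1 + m2)
= 83.86 * 32.26 / (83.86 + 32.26)
= 2705.3236 / 116.12
= 23.2977 u

23.2977


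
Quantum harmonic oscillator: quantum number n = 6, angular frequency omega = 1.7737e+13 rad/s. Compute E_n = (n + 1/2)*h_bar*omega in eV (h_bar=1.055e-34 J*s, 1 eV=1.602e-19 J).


E = (n + 1/2) * h_bar * omega
= (6 + 0.5) * 1.055e-34 * 1.7737e+13
= 6.5 * 1.8713e-21
= 1.2163e-20 J
= 0.0759 eV

0.0759


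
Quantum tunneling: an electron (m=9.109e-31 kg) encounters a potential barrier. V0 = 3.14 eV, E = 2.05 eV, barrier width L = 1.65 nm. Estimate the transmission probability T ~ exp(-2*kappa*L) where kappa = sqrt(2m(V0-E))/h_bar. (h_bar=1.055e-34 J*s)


V0 - E = 1.09 eV = 1.7462e-19 J
kappa = sqrt(2 * m * (V0-E)) / h_bar
= sqrt(2 * 9.109e-31 * 1.7462e-19) / 1.055e-34
= 5.3462e+09 /m
2*kappa*L = 2 * 5.3462e+09 * 1.65e-9
= 17.6423
T = exp(-17.6423) = 2.177843e-08

2.177843e-08


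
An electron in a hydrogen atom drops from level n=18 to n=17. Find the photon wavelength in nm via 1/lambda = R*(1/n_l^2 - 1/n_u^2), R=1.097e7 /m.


1/lambda = R * (1/n_l^2 - 1/n_u^2)
= 1.097e7 * (1/17^2 - 1/18^2)
= 1.097e7 * (0.00346 - 0.003086)
= 1.097e7 * 0.000374
= 4.1005e+03 /m
lambda = 1 / 4.1005e+03 = 243875.5046 nm

243875.5046


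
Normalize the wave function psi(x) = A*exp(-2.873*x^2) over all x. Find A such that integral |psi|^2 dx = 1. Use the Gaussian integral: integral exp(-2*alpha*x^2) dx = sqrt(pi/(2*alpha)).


integral |psi|^2 dx = A^2 * sqrt(pi/(2*alpha)) = 1
A^2 = sqrt(2*alpha/pi)
= sqrt(2 * 2.873 / pi)
= 1.352408
A = sqrt(1.352408)
= 1.1629

1.1629


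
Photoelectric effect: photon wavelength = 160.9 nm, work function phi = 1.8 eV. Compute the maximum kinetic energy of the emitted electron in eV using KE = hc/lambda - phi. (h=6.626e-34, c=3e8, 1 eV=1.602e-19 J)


E_photon = hc / lambda
= (6.626e-34)(3e8) / (160.9e-9)
= 1.2354e-18 J
= 7.7118 eV
KE = E_photon - phi
= 7.7118 - 1.8
= 5.9118 eV

5.9118


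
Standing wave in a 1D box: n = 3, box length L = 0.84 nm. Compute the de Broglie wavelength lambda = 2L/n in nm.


lambda = 2L / n
= 2 * 0.84 / 3
= 1.68 / 3
= 0.56 nm

0.56


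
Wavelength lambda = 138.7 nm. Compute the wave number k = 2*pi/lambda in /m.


k = 2 * pi / lambda
= 6.2832 / (138.7e-9)
= 6.2832 / 1.3870e-07
= 4.5301e+07 /m

4.5301e+07


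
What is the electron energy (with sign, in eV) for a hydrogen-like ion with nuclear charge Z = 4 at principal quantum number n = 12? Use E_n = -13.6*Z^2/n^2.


E_n = -13.6 * Z^2 / n^2
= -13.6 * 4^2 / 12^2
= -13.6 * 16 / 144
= -1.5111 eV

-1.5111


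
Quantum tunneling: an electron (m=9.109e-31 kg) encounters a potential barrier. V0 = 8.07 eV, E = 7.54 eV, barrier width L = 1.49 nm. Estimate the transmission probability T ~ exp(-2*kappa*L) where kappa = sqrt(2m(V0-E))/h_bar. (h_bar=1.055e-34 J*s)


V0 - E = 0.53 eV = 8.4906e-20 J
kappa = sqrt(2 * m * (V0-E)) / h_bar
= sqrt(2 * 9.109e-31 * 8.4906e-20) / 1.055e-34
= 3.7279e+09 /m
2*kappa*L = 2 * 3.7279e+09 * 1.49e-9
= 11.1092
T = exp(-11.1092) = 1.497371e-05

1.497371e-05


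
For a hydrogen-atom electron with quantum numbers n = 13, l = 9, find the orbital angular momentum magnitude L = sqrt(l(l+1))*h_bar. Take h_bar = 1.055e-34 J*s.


L = sqrt(l*(l+1)) * h_bar
= sqrt(9 * 10) * 1.055e-34
= sqrt(90) * 1.055e-34
= 9.4868 * 1.055e-34
= 1.0009e-33 J*s

1.0009e-33
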